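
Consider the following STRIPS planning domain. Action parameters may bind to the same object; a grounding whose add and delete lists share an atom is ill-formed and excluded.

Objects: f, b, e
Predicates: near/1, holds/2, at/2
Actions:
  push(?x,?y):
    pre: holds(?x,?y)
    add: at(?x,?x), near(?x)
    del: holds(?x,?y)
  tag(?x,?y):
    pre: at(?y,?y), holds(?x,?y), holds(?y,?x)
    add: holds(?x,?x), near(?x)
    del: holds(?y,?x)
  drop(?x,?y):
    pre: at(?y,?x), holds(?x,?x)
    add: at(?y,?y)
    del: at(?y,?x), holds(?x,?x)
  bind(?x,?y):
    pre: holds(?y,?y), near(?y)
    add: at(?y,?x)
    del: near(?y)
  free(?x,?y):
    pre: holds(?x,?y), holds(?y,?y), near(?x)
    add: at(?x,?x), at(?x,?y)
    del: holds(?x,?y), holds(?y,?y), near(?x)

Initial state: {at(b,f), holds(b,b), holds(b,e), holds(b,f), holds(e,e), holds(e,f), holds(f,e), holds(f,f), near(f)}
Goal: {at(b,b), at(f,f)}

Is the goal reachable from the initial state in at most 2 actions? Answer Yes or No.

1. push(f,f)  →  {at(b,f), at(f,f), holds(b,b), holds(b,e), holds(b,f), holds(e,e), holds(e,f), holds(f,e), near(f)}
2. push(b,f)  →  {at(b,b), at(b,f), at(f,f), holds(b,b), holds(b,e), holds(e,e), holds(e,f), holds(f,e), near(b), near(f)}
optimal plan length = 2; 2 ≤ 2

Yes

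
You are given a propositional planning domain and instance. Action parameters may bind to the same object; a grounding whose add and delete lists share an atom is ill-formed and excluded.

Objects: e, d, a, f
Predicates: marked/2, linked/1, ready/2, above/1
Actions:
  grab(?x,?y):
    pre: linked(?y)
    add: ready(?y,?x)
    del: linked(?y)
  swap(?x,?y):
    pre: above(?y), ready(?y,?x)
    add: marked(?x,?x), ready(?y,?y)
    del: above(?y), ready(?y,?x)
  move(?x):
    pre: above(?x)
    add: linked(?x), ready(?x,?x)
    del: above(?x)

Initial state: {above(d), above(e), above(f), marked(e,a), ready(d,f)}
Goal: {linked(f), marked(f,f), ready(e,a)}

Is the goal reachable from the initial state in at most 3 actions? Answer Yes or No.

No

1. swap(f,d)  →  {above(e), above(f), marked(e,a), marked(f,f), ready(d,d)}
2. move(e)  →  {above(f), linked(e), marked(e,a), marked(f,f), ready(d,d), ready(e,e)}
3. grab(a,e)  →  {above(f), marked(e,a), marked(f,f), ready(d,d), ready(e,a), ready(e,e)}
4. move(f)  →  {linked(f), marked(e,a), marked(f,f), ready(d,d), ready(e,a), ready(e,e), ready(f,f)}
optimal plan length = 4; 4 > 3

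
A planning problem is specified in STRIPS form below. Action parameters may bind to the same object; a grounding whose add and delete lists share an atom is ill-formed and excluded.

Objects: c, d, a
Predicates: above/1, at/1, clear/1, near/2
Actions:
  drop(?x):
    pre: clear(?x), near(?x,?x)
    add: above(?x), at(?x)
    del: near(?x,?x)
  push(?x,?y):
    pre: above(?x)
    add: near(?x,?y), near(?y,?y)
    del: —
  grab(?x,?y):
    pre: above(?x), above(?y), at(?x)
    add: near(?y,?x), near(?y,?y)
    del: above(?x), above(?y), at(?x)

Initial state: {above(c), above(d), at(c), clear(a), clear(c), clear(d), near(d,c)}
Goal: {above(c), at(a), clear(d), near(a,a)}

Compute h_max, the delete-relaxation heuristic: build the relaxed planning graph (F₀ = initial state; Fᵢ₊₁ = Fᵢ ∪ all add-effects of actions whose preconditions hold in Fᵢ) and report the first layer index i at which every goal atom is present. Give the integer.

2

F0 = init (7 atoms)
F1 = F0 ∪ {near(a,a), near(c,a), near(c,c), near(c,d), near(d,a), near(d,d)}  (13 atoms)
F2 = F1 ∪ {above(a), at(a), at(d)}  (16 atoms)
goal ⊆ F2  ⇒  h_max = 2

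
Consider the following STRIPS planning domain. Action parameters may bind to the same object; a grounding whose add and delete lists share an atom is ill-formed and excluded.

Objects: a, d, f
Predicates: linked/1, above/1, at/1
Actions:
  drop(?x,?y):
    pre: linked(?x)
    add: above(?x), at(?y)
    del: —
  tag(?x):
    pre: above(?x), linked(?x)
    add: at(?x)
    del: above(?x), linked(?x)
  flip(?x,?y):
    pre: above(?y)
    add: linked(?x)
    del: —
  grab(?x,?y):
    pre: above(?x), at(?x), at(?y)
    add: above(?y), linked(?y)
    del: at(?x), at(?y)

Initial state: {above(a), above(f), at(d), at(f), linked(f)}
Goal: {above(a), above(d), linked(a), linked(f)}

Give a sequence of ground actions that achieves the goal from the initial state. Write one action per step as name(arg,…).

flip(a,a); grab(f,d)

1. flip(a,a)  →  {above(a), above(f), at(d), at(f), linked(a), linked(f)}
2. grab(f,d)  →  {above(a), above(d), above(f), linked(a), linked(d), linked(f)}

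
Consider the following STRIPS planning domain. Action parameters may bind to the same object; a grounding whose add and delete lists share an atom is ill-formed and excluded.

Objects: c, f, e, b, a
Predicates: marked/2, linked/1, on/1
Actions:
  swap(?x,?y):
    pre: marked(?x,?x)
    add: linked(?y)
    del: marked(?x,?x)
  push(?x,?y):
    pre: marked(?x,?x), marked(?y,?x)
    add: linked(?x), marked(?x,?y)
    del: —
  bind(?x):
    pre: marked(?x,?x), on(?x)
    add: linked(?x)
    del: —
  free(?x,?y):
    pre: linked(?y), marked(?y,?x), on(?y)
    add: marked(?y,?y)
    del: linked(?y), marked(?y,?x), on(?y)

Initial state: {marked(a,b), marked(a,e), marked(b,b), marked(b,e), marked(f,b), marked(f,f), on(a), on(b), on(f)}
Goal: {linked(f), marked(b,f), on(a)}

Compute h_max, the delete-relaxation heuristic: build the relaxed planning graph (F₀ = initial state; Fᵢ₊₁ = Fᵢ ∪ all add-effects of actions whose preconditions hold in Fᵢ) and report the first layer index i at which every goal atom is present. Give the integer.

F0 = init (9 atoms)
F1 = F0 ∪ {linked(a), linked(b), linked(c), linked(e), linked(f), marked(b,a), marked(b,f)}  (16 atoms)
goal ⊆ F1  ⇒  h_max = 1

1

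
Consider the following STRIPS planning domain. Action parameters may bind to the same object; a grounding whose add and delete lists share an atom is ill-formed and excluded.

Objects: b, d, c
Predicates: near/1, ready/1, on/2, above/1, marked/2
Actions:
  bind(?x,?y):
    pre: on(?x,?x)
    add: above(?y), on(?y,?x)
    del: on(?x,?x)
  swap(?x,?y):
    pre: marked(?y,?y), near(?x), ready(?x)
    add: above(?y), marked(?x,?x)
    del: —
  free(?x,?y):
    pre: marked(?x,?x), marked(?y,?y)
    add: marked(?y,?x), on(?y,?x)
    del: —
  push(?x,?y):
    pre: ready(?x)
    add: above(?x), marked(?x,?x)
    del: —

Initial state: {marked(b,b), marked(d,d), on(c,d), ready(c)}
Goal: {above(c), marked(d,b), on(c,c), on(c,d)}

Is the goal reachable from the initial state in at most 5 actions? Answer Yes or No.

1. free(b,d)  →  {marked(b,b), marked(d,b), marked(d,d), on(c,d), on(d,b), ready(c)}
2. push(c,b)  →  {above(c), marked(b,b), marked(c,c), marked(d,b), marked(d,d), on(c,d), on(d,b), ready(c)}
3. free(c,c)  →  {above(c), marked(b,b), marked(c,c), marked(d,b), marked(d,d), on(c,c), on(c,d), on(d,b), ready(c)}
optimal plan length = 3; 3 ≤ 5

Yes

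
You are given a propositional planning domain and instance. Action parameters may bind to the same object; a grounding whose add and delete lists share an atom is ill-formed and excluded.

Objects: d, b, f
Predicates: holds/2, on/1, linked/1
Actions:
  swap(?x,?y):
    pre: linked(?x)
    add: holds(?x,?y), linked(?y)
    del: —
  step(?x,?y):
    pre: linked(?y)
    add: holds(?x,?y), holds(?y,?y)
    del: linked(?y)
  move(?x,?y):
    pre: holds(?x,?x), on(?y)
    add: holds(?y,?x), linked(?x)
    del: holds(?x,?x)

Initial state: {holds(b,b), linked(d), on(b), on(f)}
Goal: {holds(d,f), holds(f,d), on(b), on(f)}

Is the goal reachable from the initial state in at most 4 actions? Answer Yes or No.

1. swap(d,f)  →  {holds(b,b), holds(d,f), linked(d), linked(f), on(b), on(f)}
2. swap(f,d)  →  {holds(b,b), holds(d,f), holds(f,d), linked(d), linked(f), on(b), on(f)}
optimal plan length = 2; 2 ≤ 4

Yes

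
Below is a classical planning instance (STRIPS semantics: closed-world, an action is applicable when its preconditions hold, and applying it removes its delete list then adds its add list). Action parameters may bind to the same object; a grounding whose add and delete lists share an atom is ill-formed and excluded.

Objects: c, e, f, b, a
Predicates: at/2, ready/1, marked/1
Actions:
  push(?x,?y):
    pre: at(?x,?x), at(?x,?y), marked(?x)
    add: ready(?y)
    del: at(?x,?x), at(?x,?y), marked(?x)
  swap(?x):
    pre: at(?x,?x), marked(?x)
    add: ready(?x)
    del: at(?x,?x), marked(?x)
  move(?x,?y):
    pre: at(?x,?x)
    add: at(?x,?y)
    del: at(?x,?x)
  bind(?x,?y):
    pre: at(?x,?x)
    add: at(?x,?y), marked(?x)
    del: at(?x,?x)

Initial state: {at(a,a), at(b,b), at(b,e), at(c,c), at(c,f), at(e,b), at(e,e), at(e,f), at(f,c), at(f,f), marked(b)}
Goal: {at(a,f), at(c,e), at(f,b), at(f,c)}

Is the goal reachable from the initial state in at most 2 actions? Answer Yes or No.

1. move(c,e)  →  {at(a,a), at(b,b), at(b,e), at(c,e), at(c,f), at(e,b), at(e,e), at(e,f), at(f,c), at(f,f), marked(b)}
2. move(f,b)  →  {at(a,a), at(b,b), at(b,e), at(c,e), at(c,f), at(e,b), at(e,e), at(e,f), at(f,b), at(f,c), marked(b)}
3. move(a,f)  →  {at(a,f), at(b,b), at(b,e), at(c,e), at(c,f), at(e,b), at(e,e), at(e,f), at(f,b), at(f,c), marked(b)}
optimal plan length = 3; 3 > 2

No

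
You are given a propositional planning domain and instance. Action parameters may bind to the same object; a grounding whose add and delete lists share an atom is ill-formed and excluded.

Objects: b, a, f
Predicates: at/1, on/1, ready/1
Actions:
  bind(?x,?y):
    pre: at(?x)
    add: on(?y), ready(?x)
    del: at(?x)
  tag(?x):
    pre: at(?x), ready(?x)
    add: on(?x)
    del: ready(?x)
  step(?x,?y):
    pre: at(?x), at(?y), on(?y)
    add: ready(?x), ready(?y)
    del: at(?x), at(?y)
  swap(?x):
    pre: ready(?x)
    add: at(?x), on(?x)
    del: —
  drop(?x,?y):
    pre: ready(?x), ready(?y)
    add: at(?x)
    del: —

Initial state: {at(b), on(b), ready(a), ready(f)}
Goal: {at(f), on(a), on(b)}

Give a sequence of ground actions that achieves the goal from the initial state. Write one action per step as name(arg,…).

1. bind(b,a)  →  {on(a), on(b), ready(a), ready(b), ready(f)}
2. swap(f)  →  {at(f), on(a), on(b), on(f), ready(a), ready(b), ready(f)}

bind(b,a); swap(f)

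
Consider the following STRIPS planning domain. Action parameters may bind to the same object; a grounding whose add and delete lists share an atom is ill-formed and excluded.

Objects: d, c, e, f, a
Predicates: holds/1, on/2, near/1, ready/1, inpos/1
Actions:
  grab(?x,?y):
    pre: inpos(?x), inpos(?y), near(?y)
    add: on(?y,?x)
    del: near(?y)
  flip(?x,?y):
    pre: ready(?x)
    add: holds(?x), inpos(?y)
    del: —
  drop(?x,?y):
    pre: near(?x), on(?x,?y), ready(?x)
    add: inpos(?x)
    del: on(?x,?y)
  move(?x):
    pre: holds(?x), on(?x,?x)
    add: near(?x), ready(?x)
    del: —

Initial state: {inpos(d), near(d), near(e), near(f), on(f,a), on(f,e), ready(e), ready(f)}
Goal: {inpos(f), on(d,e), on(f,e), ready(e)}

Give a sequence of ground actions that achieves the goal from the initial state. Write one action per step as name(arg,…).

flip(e,e); grab(e,d); flip(e,f)

1. flip(e,e)  →  {holds(e), inpos(d), inpos(e), near(d), near(e), near(f), on(f,a), on(f,e), ready(e), ready(f)}
2. grab(e,d)  →  {holds(e), inpos(d), inpos(e), near(e), near(f), on(d,e), on(f,a), on(f,e), ready(e), ready(f)}
3. flip(e,f)  →  {holds(e), inpos(d), inpos(e), inpos(f), near(e), near(f), on(d,e), on(f,a), on(f,e), ready(e), ready(f)}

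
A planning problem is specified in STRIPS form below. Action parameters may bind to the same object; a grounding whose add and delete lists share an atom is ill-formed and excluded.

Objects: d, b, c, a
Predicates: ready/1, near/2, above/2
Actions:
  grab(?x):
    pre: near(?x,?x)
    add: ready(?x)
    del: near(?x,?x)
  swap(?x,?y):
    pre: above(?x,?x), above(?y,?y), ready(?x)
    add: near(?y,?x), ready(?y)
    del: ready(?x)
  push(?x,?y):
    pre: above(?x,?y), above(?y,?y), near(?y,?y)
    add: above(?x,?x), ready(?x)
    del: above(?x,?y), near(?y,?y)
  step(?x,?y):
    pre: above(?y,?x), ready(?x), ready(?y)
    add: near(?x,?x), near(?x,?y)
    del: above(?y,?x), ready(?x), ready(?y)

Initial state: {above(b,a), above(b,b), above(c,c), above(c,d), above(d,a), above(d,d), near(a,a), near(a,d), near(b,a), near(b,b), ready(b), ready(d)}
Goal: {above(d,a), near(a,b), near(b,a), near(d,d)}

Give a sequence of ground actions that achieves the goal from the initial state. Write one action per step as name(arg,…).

1. grab(a)  →  {above(b,a), above(b,b), above(c,c), above(c,d), above(d,a), above(d,d), near(a,d), near(b,a), near(b,b), ready(a), ready(b), ready(d)}
2. step(d,d)  →  {above(b,a), above(b,b), above(c,c), above(c,d), above(d,a), near(a,d), near(b,a), near(b,b), near(d,d), ready(a), ready(b)}
3. step(a,b)  →  {above(b,b), above(c,c), above(c,d), above(d,a), near(a,a), near(a,b), near(a,d), near(b,a), near(b,b), near(d,d)}

grab(a); step(d,d); step(a,b)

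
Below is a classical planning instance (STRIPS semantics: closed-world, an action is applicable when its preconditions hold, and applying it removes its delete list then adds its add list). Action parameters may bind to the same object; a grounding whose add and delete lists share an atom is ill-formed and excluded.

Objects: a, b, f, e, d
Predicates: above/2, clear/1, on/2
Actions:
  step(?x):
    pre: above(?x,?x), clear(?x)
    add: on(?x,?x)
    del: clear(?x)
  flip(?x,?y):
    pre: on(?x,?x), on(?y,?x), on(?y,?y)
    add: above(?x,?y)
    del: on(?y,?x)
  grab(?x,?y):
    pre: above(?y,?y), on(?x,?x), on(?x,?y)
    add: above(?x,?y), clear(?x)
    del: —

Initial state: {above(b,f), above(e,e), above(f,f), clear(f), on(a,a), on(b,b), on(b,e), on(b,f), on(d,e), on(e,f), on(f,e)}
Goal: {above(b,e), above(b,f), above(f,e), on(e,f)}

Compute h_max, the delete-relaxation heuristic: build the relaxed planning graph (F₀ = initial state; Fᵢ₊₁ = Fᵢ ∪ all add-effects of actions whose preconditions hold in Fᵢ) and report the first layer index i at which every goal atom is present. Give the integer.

2

F0 = init (11 atoms)
F1 = F0 ∪ {above(a,a), above(b,b), above(b,e), clear(b), on(f,f)}  (16 atoms)
F2 = F1 ∪ {above(f,b), above(f,e), clear(a)}  (19 atoms)
goal ⊆ F2  ⇒  h_max = 2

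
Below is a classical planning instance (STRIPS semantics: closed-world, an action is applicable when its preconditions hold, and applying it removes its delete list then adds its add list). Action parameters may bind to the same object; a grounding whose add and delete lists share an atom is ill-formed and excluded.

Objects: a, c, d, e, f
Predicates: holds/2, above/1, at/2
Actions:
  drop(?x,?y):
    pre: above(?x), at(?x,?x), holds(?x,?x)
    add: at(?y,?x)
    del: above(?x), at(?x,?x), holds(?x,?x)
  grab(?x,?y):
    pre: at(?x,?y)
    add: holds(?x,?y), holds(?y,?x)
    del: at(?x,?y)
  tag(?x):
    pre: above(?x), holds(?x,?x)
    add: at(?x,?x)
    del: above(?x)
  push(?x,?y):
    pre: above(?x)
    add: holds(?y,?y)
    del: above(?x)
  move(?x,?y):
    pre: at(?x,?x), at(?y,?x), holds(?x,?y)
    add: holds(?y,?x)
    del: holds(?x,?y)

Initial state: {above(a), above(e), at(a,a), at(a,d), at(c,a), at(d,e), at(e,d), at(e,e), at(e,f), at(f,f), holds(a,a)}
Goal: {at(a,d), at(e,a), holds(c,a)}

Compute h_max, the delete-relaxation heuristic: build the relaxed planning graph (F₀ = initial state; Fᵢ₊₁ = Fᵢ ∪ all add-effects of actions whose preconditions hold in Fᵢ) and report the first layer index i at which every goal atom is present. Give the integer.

1

F0 = init (11 atoms)
F1 = F0 ∪ {at(d,a), at(e,a), at(f,a), holds(a,c), holds(a,d), holds(c,a), holds(c,c), holds(d,a), holds(d,d), holds(d,e), holds(e,d), holds(e,e), holds(e,f), holds(f,e), holds(f,f)}  (26 atoms)
goal ⊆ F1  ⇒  h_max = 1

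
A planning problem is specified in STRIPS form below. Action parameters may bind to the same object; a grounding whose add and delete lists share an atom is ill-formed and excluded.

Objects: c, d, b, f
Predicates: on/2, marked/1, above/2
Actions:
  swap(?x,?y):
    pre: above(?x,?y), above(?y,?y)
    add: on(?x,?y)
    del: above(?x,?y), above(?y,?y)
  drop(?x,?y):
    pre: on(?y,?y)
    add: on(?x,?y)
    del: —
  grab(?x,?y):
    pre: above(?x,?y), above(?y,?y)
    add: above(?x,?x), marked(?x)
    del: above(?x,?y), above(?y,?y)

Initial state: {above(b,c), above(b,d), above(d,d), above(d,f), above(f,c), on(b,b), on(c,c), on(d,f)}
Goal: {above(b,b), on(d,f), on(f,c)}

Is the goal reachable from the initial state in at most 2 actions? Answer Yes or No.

1. drop(f,c)  →  {above(b,c), above(b,d), above(d,d), above(d,f), above(f,c), on(b,b), on(c,c), on(d,f), on(f,c)}
2. grab(b,d)  →  {above(b,b), above(b,c), above(d,f), above(f,c), marked(b), on(b,b), on(c,c), on(d,f), on(f,c)}
optimal plan length = 2; 2 ≤ 2

Yes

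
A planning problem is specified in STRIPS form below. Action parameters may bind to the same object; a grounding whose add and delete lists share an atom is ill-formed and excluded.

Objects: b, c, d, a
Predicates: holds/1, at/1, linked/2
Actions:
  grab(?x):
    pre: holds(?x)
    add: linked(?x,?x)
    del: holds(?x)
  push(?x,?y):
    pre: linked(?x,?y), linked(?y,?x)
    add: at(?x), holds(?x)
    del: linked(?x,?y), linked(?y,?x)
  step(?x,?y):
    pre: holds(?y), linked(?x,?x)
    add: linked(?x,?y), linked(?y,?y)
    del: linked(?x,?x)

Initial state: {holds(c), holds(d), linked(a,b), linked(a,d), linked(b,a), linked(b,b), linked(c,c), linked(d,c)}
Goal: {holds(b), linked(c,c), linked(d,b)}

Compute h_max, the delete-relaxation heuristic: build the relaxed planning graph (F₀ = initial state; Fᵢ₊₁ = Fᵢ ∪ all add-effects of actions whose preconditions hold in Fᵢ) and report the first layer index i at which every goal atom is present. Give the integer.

F0 = init (8 atoms)
F1 = F0 ∪ {at(a), at(b), at(c), holds(a), holds(b), linked(b,c), linked(b,d), linked(c,d), linked(d,d)}  (17 atoms)
F2 = F1 ∪ {at(d), linked(a,a), linked(c,a), linked(c,b), linked(d,a), linked(d,b)}  (23 atoms)
goal ⊆ F2  ⇒  h_max = 2

2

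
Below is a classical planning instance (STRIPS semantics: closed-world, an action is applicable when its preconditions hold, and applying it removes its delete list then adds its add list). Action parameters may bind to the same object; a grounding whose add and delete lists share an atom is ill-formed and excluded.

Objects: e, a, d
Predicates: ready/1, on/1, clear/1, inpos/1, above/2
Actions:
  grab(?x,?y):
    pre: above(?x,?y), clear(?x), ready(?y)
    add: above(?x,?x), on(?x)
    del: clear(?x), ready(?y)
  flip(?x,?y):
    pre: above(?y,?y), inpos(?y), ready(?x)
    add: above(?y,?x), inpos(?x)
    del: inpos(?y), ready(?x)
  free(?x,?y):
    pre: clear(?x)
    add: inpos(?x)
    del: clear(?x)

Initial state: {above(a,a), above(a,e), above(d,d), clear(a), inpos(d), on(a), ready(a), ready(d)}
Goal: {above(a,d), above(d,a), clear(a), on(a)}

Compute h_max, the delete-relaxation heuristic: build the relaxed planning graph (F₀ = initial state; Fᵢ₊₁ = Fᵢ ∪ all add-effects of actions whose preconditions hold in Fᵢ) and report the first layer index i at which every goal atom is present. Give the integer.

2

F0 = init (8 atoms)
F1 = F0 ∪ {above(d,a), inpos(a)}  (10 atoms)
F2 = F1 ∪ {above(a,d)}  (11 atoms)
goal ⊆ F2  ⇒  h_max = 2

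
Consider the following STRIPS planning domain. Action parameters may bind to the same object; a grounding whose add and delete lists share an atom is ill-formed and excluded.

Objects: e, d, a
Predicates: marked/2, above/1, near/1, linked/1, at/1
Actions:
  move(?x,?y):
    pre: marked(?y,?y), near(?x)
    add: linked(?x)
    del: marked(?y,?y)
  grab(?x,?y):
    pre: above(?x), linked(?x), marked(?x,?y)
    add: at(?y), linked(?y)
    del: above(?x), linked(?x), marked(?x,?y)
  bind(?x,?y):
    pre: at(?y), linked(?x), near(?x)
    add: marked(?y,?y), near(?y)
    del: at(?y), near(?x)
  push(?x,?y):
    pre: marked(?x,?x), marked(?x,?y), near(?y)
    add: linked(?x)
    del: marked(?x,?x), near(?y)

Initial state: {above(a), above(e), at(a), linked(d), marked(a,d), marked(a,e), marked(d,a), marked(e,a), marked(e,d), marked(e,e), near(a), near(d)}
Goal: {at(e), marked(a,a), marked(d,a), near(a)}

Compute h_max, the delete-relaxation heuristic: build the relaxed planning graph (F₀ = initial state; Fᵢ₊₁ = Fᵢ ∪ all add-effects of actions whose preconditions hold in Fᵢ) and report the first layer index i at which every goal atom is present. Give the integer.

F0 = init (12 atoms)
F1 = F0 ∪ {linked(a), linked(e), marked(a,a)}  (15 atoms)
F2 = F1 ∪ {at(d), at(e)}  (17 atoms)
goal ⊆ F2  ⇒  h_max = 2

2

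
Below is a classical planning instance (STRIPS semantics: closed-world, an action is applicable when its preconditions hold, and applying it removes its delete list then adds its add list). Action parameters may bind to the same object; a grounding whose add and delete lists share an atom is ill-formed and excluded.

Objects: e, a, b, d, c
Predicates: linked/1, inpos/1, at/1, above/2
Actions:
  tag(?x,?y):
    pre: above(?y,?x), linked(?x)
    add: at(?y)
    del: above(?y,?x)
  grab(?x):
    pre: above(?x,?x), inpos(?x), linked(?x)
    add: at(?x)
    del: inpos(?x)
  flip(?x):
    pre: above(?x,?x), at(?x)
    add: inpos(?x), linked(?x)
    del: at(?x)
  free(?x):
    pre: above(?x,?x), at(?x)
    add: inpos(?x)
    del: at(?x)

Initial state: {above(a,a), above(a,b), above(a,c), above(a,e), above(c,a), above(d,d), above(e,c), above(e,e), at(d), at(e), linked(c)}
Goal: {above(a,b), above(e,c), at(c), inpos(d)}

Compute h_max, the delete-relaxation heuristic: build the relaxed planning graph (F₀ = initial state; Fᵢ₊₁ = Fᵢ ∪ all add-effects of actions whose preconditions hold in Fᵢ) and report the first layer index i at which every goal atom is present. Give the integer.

3

F0 = init (11 atoms)
F1 = F0 ∪ {at(a), inpos(d), inpos(e), linked(d), linked(e)}  (16 atoms)
F2 = F1 ∪ {inpos(a), linked(a)}  (18 atoms)
F3 = F2 ∪ {at(c)}  (19 atoms)
goal ⊆ F3  ⇒  h_max = 3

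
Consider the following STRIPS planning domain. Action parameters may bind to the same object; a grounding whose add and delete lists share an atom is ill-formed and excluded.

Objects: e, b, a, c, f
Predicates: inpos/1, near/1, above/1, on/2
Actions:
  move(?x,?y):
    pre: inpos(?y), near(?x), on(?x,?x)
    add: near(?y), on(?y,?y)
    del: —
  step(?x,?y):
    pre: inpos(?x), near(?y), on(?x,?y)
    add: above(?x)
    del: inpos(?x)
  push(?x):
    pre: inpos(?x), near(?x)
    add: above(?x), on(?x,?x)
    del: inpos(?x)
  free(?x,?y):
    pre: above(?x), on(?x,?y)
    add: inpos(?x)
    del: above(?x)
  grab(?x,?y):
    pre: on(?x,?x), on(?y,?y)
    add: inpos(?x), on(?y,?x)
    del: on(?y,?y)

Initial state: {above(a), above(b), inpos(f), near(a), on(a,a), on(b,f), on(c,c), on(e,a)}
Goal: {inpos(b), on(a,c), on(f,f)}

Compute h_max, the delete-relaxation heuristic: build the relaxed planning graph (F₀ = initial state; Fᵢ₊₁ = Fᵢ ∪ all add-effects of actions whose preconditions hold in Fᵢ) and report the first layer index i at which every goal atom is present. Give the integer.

1

F0 = init (8 atoms)
F1 = F0 ∪ {inpos(a), inpos(b), inpos(c), near(f), on(a,c), on(c,a), on(f,f)}  (15 atoms)
goal ⊆ F1  ⇒  h_max = 1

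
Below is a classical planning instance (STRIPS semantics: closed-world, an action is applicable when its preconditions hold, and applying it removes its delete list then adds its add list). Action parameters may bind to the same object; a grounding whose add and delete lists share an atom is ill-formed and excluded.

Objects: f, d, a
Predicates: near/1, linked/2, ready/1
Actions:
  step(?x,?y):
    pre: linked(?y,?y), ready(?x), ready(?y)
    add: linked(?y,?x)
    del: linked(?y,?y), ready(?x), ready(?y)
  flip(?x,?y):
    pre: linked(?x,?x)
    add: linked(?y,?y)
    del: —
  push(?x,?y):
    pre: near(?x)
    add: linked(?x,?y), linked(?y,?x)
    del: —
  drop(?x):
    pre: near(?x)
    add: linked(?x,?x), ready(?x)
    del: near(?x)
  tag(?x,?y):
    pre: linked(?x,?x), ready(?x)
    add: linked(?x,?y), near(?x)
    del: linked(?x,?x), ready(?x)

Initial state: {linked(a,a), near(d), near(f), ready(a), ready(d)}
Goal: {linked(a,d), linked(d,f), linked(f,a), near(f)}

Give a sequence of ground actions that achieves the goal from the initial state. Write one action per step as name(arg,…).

step(d,a); push(f,d); push(f,a)

1. step(d,a)  →  {linked(a,d), near(d), near(f)}
2. push(f,d)  →  {linked(a,d), linked(d,f), linked(f,d), near(d), near(f)}
3. push(f,a)  →  {linked(a,d), linked(a,f), linked(d,f), linked(f,a), linked(f,d), near(d), near(f)}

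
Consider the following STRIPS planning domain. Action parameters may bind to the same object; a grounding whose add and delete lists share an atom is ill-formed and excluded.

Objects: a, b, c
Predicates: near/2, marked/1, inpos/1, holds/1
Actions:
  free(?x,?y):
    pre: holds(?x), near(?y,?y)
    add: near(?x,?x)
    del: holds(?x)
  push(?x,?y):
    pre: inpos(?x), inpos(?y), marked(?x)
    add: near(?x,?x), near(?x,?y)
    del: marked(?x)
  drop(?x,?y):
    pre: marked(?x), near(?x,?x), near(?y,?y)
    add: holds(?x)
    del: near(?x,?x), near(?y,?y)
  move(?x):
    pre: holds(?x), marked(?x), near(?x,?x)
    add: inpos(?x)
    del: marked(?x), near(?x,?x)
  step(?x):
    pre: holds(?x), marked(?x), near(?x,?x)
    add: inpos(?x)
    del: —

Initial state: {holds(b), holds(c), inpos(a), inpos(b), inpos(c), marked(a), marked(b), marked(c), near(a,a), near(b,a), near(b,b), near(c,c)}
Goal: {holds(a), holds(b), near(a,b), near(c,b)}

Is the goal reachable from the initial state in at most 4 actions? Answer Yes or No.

1. push(c,b)  →  {holds(b), holds(c), inpos(a), inpos(b), inpos(c), marked(a), marked(b), near(a,a), near(b,a), near(b,b), near(c,b), near(c,c)}
2. drop(a,a)  →  {holds(a), holds(b), holds(c), inpos(a), inpos(b), inpos(c), marked(a), marked(b), near(b,a), near(b,b), near(c,b), near(c,c)}
3. push(a,b)  →  {holds(a), holds(b), holds(c), inpos(a), inpos(b), inpos(c), marked(b), near(a,a), near(a,b), near(b,a), near(b,b), near(c,b), near(c,c)}
optimal plan length = 3; 3 ≤ 4

Yes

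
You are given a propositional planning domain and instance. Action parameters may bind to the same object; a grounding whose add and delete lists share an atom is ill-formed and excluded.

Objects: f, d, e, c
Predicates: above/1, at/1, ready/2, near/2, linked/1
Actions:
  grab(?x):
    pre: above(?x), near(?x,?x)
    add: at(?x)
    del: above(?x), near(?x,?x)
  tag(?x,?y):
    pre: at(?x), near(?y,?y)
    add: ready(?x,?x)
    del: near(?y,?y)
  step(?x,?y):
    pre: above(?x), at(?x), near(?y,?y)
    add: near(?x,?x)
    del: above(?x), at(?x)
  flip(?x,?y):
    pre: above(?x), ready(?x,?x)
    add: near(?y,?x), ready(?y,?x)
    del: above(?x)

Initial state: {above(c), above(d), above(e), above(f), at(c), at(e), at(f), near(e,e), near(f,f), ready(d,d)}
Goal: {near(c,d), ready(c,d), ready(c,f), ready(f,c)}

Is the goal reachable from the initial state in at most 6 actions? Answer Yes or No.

1. tag(f,f)  →  {above(c), above(d), above(e), above(f), at(c), at(e), at(f), near(e,e), ready(d,d), ready(f,f)}
2. tag(c,e)  →  {above(c), above(d), above(e), above(f), at(c), at(e), at(f), ready(c,c), ready(d,d), ready(f,f)}
3. flip(f,c)  →  {above(c), above(d), above(e), at(c), at(e), at(f), near(c,f), ready(c,c), ready(c,f), ready(d,d), ready(f,f)}
4. flip(d,c)  →  {above(c), above(e), at(c), at(e), at(f), near(c,d), near(c,f), ready(c,c), ready(c,d), ready(c,f), ready(d,d), ready(f,f)}
5. flip(c,f)  →  {above(e), at(c), at(e), at(f), near(c,d), near(c,f), near(f,c), ready(c,c), ready(c,d), ready(c,f), ready(d,d), ready(f,c), ready(f,f)}
optimal plan length = 5; 5 ≤ 6

Yes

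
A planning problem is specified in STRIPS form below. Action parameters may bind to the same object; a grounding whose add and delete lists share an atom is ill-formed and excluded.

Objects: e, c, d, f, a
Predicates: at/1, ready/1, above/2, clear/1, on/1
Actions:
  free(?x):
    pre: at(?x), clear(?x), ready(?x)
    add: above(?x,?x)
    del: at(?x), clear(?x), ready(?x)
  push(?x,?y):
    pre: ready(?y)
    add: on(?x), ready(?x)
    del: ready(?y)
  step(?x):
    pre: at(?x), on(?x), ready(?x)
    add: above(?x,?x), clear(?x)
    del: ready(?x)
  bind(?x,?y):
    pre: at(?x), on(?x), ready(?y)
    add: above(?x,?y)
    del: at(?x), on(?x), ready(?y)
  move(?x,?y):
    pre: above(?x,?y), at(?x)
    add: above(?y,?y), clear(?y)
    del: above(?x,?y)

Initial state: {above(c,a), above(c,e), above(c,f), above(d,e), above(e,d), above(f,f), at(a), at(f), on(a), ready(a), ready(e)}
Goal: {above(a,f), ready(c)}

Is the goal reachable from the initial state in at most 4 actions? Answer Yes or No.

1. push(c,e)  →  {above(c,a), above(c,e), above(c,f), above(d,e), above(e,d), above(f,f), at(a), at(f), on(a), on(c), ready(a), ready(c)}
2. push(f,a)  →  {above(c,a), above(c,e), above(c,f), above(d,e), above(e,d), above(f,f), at(a), at(f), on(a), on(c), on(f), ready(c), ready(f)}
3. bind(a,f)  →  {above(a,f), above(c,a), above(c,e), above(c,f), above(d,e), above(e,d), above(f,f), at(f), on(c), on(f), ready(c)}
optimal plan length = 3; 3 ≤ 4

Yes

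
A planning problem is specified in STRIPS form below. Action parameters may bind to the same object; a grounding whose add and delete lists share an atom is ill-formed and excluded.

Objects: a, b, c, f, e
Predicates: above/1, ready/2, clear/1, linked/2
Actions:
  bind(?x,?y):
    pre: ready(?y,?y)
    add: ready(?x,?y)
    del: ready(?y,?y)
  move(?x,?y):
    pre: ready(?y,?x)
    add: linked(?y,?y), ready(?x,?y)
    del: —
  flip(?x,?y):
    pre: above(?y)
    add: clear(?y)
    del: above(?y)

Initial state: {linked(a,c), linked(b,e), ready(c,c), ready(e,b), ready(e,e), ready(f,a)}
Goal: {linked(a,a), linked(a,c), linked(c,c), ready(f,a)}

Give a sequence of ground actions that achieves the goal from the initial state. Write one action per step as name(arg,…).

1. bind(a,c)  →  {linked(a,c), linked(b,e), ready(a,c), ready(e,b), ready(e,e), ready(f,a)}
2. move(c,a)  →  {linked(a,a), linked(a,c), linked(b,e), ready(a,c), ready(c,a), ready(e,b), ready(e,e), ready(f,a)}
3. move(a,c)  →  {linked(a,a), linked(a,c), linked(b,e), linked(c,c), ready(a,c), ready(c,a), ready(e,b), ready(e,e), ready(f,a)}

bind(a,c); move(c,a); move(a,c)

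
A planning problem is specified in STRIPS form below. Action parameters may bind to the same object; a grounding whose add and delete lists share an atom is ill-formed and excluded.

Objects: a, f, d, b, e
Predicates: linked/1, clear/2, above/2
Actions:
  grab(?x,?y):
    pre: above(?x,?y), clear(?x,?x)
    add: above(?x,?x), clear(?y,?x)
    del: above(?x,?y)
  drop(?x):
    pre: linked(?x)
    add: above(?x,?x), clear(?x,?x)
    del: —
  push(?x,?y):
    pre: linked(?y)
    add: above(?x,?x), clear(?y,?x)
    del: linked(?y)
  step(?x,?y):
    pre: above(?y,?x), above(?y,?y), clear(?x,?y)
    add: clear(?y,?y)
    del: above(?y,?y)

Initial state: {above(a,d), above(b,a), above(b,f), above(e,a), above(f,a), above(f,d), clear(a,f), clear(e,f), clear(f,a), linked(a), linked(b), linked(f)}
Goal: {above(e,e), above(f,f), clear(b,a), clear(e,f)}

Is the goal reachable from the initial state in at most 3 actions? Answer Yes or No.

Yes

1. drop(f)  →  {above(a,d), above(b,a), above(b,f), above(e,a), above(f,a), above(f,d), above(f,f), clear(a,f), clear(e,f), clear(f,a), clear(f,f), linked(a), linked(b), linked(f)}
2. push(a,b)  →  {above(a,a), above(a,d), above(b,a), above(b,f), above(e,a), above(f,a), above(f,d), above(f,f), clear(a,f), clear(b,a), clear(e,f), clear(f,a), clear(f,f), linked(a), linked(f)}
3. push(e,a)  →  {above(a,a), above(a,d), above(b,a), above(b,f), above(e,a), above(e,e), above(f,a), above(f,d), above(f,f), clear(a,e), clear(a,f), clear(b,a), clear(e,f), clear(f,a), clear(f,f), linked(f)}
optimal plan length = 3; 3 ≤ 3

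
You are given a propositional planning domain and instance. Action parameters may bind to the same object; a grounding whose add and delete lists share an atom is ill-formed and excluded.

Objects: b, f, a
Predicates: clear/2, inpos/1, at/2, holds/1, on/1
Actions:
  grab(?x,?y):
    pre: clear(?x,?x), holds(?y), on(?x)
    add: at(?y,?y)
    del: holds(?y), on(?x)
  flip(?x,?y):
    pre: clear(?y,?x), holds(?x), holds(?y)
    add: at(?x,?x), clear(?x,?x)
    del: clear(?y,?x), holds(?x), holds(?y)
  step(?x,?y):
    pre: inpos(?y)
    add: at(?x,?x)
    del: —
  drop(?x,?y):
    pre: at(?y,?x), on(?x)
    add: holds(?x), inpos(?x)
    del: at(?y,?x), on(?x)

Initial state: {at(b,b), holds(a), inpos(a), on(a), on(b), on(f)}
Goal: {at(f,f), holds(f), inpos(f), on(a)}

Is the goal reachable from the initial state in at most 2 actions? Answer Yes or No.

No

1. step(f,a)  →  {at(b,b), at(f,f), holds(a), inpos(a), on(a), on(b), on(f)}
2. drop(f,f)  →  {at(b,b), holds(a), holds(f), inpos(a), inpos(f), on(a), on(b)}
3. step(f,f)  →  {at(b,b), at(f,f), holds(a), holds(f), inpos(a), inpos(f), on(a), on(b)}
optimal plan length = 3; 3 > 2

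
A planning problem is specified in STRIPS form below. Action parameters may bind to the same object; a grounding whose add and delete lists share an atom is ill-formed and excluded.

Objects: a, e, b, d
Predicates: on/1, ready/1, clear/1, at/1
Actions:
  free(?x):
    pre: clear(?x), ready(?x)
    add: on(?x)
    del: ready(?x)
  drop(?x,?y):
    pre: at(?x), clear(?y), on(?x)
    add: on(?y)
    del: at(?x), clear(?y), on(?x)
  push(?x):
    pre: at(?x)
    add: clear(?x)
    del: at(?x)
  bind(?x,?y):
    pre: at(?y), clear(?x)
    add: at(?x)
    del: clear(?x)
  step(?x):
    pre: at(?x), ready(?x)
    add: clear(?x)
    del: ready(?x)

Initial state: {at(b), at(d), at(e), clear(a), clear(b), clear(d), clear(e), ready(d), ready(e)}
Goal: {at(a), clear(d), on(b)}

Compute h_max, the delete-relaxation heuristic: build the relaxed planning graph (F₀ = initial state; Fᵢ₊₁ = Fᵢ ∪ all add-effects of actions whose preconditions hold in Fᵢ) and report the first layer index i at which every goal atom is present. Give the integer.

F0 = init (9 atoms)
F1 = F0 ∪ {at(a), on(d), on(e)}  (12 atoms)
F2 = F1 ∪ {on(a), on(b)}  (14 atoms)
goal ⊆ F2  ⇒  h_max = 2

2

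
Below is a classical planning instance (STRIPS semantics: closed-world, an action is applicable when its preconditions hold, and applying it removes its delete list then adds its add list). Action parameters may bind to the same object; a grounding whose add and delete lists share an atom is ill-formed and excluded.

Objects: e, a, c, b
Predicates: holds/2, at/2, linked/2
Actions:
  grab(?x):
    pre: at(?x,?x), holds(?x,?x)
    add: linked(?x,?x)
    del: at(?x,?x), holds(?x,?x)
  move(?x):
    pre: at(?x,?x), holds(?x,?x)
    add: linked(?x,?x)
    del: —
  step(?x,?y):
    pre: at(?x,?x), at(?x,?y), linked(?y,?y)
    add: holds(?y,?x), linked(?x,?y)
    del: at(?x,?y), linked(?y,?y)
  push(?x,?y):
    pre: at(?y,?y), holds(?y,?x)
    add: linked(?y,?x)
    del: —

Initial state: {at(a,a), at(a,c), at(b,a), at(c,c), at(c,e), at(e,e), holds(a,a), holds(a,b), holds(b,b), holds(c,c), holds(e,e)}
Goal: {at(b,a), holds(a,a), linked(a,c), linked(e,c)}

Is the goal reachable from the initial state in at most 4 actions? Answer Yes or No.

1. move(e)  →  {at(a,a), at(a,c), at(b,a), at(c,c), at(c,e), at(e,e), holds(a,a), holds(a,b), holds(b,b), holds(c,c), holds(e,e), linked(e,e)}
2. move(c)  →  {at(a,a), at(a,c), at(b,a), at(c,c), at(c,e), at(e,e), holds(a,a), holds(a,b), holds(b,b), holds(c,c), holds(e,e), linked(c,c), linked(e,e)}
3. step(a,c)  →  {at(a,a), at(b,a), at(c,c), at(c,e), at(e,e), holds(a,a), holds(a,b), holds(b,b), holds(c,a), holds(c,c), holds(e,e), linked(a,c), linked(e,e)}
4. step(c,e)  →  {at(a,a), at(b,a), at(c,c), at(e,e), holds(a,a), holds(a,b), holds(b,b), holds(c,a), holds(c,c), holds(e,c), holds(e,e), linked(a,c), linked(c,e)}
5. push(c,e)  →  {at(a,a), at(b,a), at(c,c), at(e,e), holds(a,a), holds(a,b), holds(b,b), holds(c,a), holds(c,c), holds(e,c), holds(e,e), linked(a,c), linked(c,e), linked(e,c)}
optimal plan length = 5; 5 > 4

No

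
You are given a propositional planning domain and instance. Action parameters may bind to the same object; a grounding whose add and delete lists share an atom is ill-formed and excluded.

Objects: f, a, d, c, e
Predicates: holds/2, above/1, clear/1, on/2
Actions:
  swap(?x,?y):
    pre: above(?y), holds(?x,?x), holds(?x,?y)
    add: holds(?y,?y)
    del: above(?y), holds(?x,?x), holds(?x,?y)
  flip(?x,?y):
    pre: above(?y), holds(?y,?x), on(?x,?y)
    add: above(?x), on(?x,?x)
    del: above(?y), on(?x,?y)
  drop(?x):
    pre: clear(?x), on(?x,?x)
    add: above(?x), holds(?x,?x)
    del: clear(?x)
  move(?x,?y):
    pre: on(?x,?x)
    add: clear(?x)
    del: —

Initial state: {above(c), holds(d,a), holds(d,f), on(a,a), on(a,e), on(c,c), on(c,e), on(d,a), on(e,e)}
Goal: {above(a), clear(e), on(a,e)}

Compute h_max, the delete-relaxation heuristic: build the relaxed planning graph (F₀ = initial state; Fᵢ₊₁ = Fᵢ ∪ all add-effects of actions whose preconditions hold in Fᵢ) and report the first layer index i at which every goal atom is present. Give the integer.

F0 = init (9 atoms)
F1 = F0 ∪ {clear(a), clear(c), clear(e)}  (12 atoms)
F2 = F1 ∪ {above(a), above(e), holds(a,a), holds(c,c), holds(e,e)}  (17 atoms)
goal ⊆ F2  ⇒  h_max = 2

2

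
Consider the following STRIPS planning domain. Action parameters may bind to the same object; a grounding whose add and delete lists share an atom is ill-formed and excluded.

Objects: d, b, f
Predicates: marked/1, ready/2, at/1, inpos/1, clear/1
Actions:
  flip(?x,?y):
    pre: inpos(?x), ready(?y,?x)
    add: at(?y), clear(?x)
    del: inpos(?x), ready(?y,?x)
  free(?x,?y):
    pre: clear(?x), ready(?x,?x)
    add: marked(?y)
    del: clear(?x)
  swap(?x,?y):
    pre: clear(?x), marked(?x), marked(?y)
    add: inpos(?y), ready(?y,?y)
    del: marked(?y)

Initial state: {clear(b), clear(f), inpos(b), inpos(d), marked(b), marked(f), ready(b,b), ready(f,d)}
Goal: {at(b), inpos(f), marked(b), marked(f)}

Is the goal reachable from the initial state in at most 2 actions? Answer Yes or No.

1. flip(b,b)  →  {at(b), clear(b), clear(f), inpos(d), marked(b), marked(f), ready(f,d)}
2. swap(b,f)  →  {at(b), clear(b), clear(f), inpos(d), inpos(f), marked(b), ready(f,d), ready(f,f)}
3. free(f,f)  →  {at(b), clear(b), inpos(d), inpos(f), marked(b), marked(f), ready(f,d), ready(f,f)}
optimal plan length = 3; 3 > 2

No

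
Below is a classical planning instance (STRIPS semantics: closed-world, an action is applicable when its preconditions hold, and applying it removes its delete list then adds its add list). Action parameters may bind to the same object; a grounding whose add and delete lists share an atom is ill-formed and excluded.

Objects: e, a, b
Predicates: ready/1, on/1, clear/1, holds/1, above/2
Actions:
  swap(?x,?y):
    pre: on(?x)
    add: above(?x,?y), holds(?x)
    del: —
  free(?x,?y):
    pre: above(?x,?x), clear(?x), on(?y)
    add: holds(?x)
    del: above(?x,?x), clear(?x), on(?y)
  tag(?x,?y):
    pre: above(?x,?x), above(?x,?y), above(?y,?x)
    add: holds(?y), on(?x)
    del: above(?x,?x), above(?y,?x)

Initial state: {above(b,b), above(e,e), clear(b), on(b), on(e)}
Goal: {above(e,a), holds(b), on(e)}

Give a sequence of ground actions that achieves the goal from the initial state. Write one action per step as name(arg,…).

swap(e,a); swap(b,e)

1. swap(e,a)  →  {above(b,b), above(e,a), above(e,e), clear(b), holds(e), on(b), on(e)}
2. swap(b,e)  →  {above(b,b), above(b,e), above(e,a), above(e,e), clear(b), holds(b), holds(e), on(b), on(e)}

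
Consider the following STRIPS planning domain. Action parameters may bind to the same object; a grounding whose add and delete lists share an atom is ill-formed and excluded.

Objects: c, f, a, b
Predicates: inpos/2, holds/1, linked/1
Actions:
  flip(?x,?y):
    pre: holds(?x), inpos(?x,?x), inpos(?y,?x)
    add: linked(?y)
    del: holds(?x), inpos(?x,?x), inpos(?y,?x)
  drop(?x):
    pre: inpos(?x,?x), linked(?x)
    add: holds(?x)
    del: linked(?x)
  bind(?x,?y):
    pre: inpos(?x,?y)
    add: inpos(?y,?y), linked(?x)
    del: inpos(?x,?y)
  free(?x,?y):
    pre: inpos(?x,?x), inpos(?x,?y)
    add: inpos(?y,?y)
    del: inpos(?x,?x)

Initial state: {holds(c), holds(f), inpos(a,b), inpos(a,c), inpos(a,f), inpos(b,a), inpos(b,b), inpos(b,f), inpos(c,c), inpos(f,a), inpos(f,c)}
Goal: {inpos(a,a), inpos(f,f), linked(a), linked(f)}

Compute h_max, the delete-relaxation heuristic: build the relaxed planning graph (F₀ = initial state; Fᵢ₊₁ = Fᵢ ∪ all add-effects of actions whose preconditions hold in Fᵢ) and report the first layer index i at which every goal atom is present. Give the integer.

1

F0 = init (11 atoms)
F1 = F0 ∪ {inpos(a,a), inpos(f,f), linked(a), linked(b), linked(c), linked(f)}  (17 atoms)
goal ⊆ F1  ⇒  h_max = 1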